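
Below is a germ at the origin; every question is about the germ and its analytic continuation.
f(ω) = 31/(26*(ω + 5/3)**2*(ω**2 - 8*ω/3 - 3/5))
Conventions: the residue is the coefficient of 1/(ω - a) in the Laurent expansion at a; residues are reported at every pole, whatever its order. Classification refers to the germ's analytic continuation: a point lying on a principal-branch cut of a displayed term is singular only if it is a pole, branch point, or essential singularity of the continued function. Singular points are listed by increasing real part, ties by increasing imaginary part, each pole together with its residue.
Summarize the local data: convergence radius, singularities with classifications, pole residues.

Radius of convergence at 0: -4/3 + (1/15)*sqrt(535).
At -5/3: a pole of order 2; residue 188325/1154452.
At 4/3 - (1/15)*sqrt(535): a pole of order 1; residue -188325/2308904 - (133920/30881591)*sqrt(535).
At 4/3 + (1/15)*sqrt(535): a pole of order 1; residue -188325/2308904 + (133920/30881591)*sqrt(535).

Denominator factor (ω**2 - 8*ω/3 - 3/5): discriminant 428/45, real irrational roots 4/3 + (1/15)*sqrt(535) and 4/3 - (1/15)*sqrt(535); poles of order 1, moduli 4/3 + (1/15)*sqrt(535) and -4/3 + (1/15)*sqrt(535).
Denominator factor (ω + 5/3)^2: pole of order 2 at -5/3, modulus 5/3.
The radius of convergence is the smallest modulus among the singular points: -4/3 + (1/15)*sqrt(535).
At the order-2 pole -5/3 set g(ω) = (ω - (-5/3))^2*f(ω) = 31/(26*(ω**2 - 8*ω/3 - 3/5)).
Order-2 pole: residue = g'(a); g'(-5/3) = 188325/1154452, so the residue is 188325/1154452.
The factor ω**2 - 8*ω/3 - 3/5 splits as (ω - a)(ω - a') with a = 4/3 - (1/15)*sqrt(535), a' = 4/3 + (1/15)*sqrt(535). At the order-1 pole a set g(ω) = (ω - a)*f(ω) = [31/(26*(ω + 5/3)**2)] / (ω - a').
Simple pole: residue = g(a) at a = 4/3 - (1/15)*sqrt(535), which is -188325/2308904 - (133920/30881591)*sqrt(535).
The factor ω**2 - 8*ω/3 - 3/5 splits as (ω - a)(ω - a') with a = 4/3 + (1/15)*sqrt(535), a' = 4/3 - (1/15)*sqrt(535). At the order-1 pole a set g(ω) = (ω - a)*f(ω) = [31/(26*(ω + 5/3)**2)] / (ω - a').
Simple pole: residue = g(a) at a = 4/3 + (1/15)*sqrt(535), which is -188325/2308904 + (133920/30881591)*sqrt(535).
List the singular points by increasing real part (a conjugate pair: the negative imaginary part first).


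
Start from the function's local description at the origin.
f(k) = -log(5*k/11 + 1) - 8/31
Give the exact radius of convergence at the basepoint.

The radius of convergence is 11/5.

Branch term (-1)*log(1 - k/(-11/5)): its argument vanishes at k = -11/5, a logarithmic branch point, modulus 11/5.
The radius of convergence is the smallest modulus among the singular points: 11/5.


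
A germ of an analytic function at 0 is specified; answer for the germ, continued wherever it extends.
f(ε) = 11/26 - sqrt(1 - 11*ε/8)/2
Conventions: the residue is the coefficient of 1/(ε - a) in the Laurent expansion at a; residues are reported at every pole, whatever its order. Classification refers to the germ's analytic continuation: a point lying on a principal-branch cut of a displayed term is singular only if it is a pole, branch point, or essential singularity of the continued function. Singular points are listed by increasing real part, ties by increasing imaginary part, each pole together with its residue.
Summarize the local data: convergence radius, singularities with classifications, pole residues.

Radius of convergence at 0: 8/11.
At 8/11: an algebraic (square-root) branch point.

Branch term (-1/2)*sqrt(1 - ε/(8/11)): its argument vanishes at ε = 8/11, a square-root branch point, modulus 8/11.
The radius of convergence is the smallest modulus among the singular points: 8/11.


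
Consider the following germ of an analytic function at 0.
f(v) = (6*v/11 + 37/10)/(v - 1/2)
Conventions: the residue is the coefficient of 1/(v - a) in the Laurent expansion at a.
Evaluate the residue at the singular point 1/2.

At the order-1 pole 1/2 set g(v) = (v - (1/2))*f(v) = 6*v/11 + 37/10.
Simple pole: residue = g(a) at a = 1/2, which is 437/110.

The residue is 437/110.


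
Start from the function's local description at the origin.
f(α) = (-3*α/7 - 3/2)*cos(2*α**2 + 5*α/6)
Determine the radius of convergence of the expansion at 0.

The factor cos(2*α**2 + 5*α/6) is entire and contributes no finite singular point.
The polynomial part has no poles.
No finite singular points: the Taylor series at 0 converges everywhere.

The radius of convergence is infinite.


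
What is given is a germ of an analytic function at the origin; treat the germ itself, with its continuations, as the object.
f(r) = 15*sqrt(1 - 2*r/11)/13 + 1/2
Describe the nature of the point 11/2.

The term (15/13)*sqrt(1 - r/(11/2)) has argument 1 - 11/2/(11/2) = 0 at 11/2: a square-root (algebraic, two-sheeted) branch point; the remaining terms are analytic or single-valued there.

The point is an algebraic (square-root) branch point.


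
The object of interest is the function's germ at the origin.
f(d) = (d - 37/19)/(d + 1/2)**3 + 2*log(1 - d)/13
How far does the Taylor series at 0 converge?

Denominator factor (d + 1/2)^3: pole of order 3 at -1/2, modulus 1/2.
Branch term (2/13)*log(1 - d/(1)): its argument vanishes at d = 1, a logarithmic branch point, modulus 1.
The radius of convergence is the smallest modulus among the singular points: 1/2.

The radius of convergence is 1/2.


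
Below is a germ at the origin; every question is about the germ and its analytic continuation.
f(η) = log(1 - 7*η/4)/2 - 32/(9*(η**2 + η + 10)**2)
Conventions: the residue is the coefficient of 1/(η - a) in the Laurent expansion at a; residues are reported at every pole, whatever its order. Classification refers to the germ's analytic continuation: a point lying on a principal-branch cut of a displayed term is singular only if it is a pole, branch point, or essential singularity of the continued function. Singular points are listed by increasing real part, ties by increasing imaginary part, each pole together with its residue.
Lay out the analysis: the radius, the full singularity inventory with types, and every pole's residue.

Denominator factor (η**2 + η + 10)^2: discriminant -39, complex-conjugate roots (-1/2) + ((1/2)*sqrt(39))*i and (-1/2) - ((1/2)*sqrt(39))*i; poles of order 2, moduli sqrt(10) and sqrt(10).
Branch term (1/2)*log(1 - η/(4/7)): its argument vanishes at η = 4/7, a logarithmic branch point, modulus 4/7.
The radius of convergence is the smallest modulus among the singular points: 4/7.
The branch term is analytic at (-1/2) - ((1/2)*sqrt(39))*i and contributes nothing to the residue; only the rational part matters.
The factor η**2 + η + 10 splits as (η - a)(η - a') with a = (-1/2) - ((1/2)*sqrt(39))*i, a' = (-1/2) + ((1/2)*sqrt(39))*i. At the order-2 pole a set g(η) = (η - a)^2*(rational part) = [-32/9] / (η - a')^2.
Order-2 pole: residue = g'(a); g'((-1/2) - ((1/2)*sqrt(39))*i) = -((64/13689)*sqrt(39))*i, so the residue is -((64/13689)*sqrt(39))*i.
The branch term is analytic at (-1/2) + ((1/2)*sqrt(39))*i and contributes nothing to the residue; only the rational part matters.
The factor η**2 + η + 10 splits as (η - a)(η - a') with a = (-1/2) + ((1/2)*sqrt(39))*i, a' = (-1/2) - ((1/2)*sqrt(39))*i. At the order-2 pole a set g(η) = (η - a)^2*(rational part) = [-32/9] / (η - a')^2.
Order-2 pole: residue = g'(a); g'((-1/2) + ((1/2)*sqrt(39))*i) = ((64/13689)*sqrt(39))*i, so the residue is ((64/13689)*sqrt(39))*i.
List the singular points by increasing real part (a conjugate pair: the negative imaginary part first).

Radius of convergence at 0: 4/7.
At (-1/2) - ((1/2)*sqrt(39))*i: a pole of order 2; residue -((64/13689)*sqrt(39))*i.
At (-1/2) + ((1/2)*sqrt(39))*i: a pole of order 2; residue ((64/13689)*sqrt(39))*i.
At 4/7: a logarithmic branch point.


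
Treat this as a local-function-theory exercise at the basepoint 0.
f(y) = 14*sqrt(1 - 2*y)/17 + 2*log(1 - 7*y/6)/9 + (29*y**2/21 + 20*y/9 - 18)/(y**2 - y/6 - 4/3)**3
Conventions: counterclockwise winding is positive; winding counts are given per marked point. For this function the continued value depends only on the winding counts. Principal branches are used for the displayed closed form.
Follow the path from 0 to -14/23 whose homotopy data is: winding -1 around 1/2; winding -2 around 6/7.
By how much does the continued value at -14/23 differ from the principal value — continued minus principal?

Continued minus principal equals (-(28/391)*sqrt(1173)) - ((8/9)*pi)*i.

The rational part is single-valued and drops out of the difference; each branch term changes only by its own monodromy.
(2/9)*log(1 - y/(6/7)): each positive loop around 6/7 adds 2*pi*i to the log, so winding -2 contributes (2/9)*(-2)*2*pi*i = -(8/9)*pi*i.
(14/17)*sqrt(1 - y/(1/2)): winding -1 is odd, the square root flips sign, contributing -2*(14/17)*sqrt(1 - (-14/23)/(1/2)) = -2*(14/17)*sqrt(51/23) = -(28/391)*sqrt(1173).
Summing the contributions at y = -14/23 gives (-(28/391)*sqrt(1173)) - ((8/9)*pi)*i.


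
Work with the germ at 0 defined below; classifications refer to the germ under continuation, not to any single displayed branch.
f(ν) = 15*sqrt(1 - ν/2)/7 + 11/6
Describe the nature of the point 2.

The term (15/7)*sqrt(1 - ν/(2)) has argument 1 - 2/(2) = 0 at 2: a square-root (algebraic, two-sheeted) branch point; the remaining terms are analytic or single-valued there.

The point is an algebraic (square-root) branch point.


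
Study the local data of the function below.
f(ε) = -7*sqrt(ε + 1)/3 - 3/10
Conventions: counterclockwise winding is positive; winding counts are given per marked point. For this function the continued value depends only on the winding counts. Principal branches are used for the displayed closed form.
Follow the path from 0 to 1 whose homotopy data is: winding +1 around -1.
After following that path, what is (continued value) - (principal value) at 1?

Continued minus principal equals (14/3)*sqrt(2).

The rational part is single-valued and drops out of the difference; each branch term changes only by its own monodromy.
(-7/3)*sqrt(1 - ε/(-1)): winding +1 is odd, the square root flips sign, contributing -2*(-7/3)*sqrt(1 - (1)/(-1)) = -2*(-7/3)*sqrt(2) = (14/3)*sqrt(2).
Summing the contributions at ε = 1 gives (14/3)*sqrt(2).


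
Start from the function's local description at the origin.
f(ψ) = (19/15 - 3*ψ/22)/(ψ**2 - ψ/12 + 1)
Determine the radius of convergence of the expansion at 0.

Denominator factor (ψ**2 - ψ/12 + 1): discriminant -575/144, complex-conjugate roots (1/24) + ((5/24)*sqrt(23))*i and (1/24) - ((5/24)*sqrt(23))*i; poles of order 1, moduli 1 and 1.
The radius of convergence is the smallest modulus among the singular points: 1.

The radius of convergence is 1.


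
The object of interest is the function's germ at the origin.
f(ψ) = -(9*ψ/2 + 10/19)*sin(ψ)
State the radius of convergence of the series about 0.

The radius of convergence is infinite.

The factor -sin(ψ) is entire and contributes no finite singular point.
The polynomial part has no poles.
No finite singular points: the Taylor series at 0 converges everywhere.


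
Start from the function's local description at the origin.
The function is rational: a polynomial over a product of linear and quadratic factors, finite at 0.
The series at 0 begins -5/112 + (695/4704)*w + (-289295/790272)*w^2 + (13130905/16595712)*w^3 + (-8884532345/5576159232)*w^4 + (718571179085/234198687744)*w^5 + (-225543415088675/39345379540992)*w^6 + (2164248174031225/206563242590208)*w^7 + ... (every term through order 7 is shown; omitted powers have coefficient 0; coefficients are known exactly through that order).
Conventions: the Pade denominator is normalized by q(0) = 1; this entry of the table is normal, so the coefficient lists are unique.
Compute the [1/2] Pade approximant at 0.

The Pade approximant has numerator coefficients [-5/112, -51/10360]; denominator coefficients [1, 132859/38850, 969049/310800].


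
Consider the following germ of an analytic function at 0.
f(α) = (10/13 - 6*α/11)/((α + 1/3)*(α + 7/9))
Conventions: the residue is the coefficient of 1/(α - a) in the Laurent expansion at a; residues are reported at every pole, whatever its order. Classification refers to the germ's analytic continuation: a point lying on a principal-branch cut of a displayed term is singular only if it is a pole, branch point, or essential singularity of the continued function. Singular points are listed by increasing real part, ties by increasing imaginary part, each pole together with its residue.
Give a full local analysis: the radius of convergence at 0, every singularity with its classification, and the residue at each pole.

Radius of convergence at 0: 1/3.
At -7/9: a pole of order 1; residue -384/143.
At -1/3: a pole of order 1; residue 306/143.

Denominator factor (α + 7/9): pole of order 1 at -7/9, modulus 7/9.
Denominator factor (α + 1/3): pole of order 1 at -1/3, modulus 1/3.
The radius of convergence is the smallest modulus among the singular points: 1/3.
At the order-1 pole -7/9 set g(α) = (α - (-7/9))*f(α) = (10/13 - 6*α/11)/(α + 1/3).
Simple pole: residue = g(a) at a = -7/9, which is -384/143.
At the order-1 pole -1/3 set g(α) = (α - (-1/3))*f(α) = (10/13 - 6*α/11)/(α + 7/9).
Simple pole: residue = g(a) at a = -1/3, which is 306/143.
List the singular points by increasing real part (a conjugate pair: the negative imaginary part first).


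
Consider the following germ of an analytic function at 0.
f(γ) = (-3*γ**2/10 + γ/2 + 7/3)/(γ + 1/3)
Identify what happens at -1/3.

The point is a pole of order 1.

The denominator factor γ + 1/3 vanishes at -1/3 and appears to the power 1; the numerator there equals 32/15, nonzero, and no other factor vanishes.
Hence a pole whose order is the multiplicity, 1.


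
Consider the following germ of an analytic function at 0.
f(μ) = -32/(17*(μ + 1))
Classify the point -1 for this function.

The denominator factor μ + 1 vanishes at -1 and appears to the power 1; the numerator there equals -32/17, nonzero, and no other factor vanishes.
Hence a pole whose order is the multiplicity, 1.

The point is a pole of order 1.


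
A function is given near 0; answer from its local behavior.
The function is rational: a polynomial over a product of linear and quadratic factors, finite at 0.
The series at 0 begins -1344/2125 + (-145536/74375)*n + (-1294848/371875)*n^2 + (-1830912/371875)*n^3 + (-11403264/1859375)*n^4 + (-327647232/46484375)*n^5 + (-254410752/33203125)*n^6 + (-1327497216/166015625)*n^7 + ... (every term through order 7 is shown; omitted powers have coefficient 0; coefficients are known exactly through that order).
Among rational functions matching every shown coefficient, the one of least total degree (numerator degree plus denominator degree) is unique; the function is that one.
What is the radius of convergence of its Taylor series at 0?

No rational of total degree below 4 reproduces all 8 coefficients; solving the [1/3] Pade equations on them gives f(n) = (6*n/7 + 21/17)/(n - 5/4)**3, whose expansion matches every shown term.
Denominator factor (n - 5/4)^3: pole of order 3 at 5/4, modulus 5/4.
The radius of convergence is the smallest modulus among the singular points: 5/4.

The radius of convergence is 5/4.


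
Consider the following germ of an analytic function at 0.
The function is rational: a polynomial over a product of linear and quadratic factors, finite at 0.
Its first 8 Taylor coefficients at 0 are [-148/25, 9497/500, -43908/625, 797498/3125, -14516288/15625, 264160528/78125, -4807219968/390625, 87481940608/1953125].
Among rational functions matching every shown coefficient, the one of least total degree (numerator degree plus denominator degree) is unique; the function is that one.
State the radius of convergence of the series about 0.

The radius of convergence is -1 + (1/4)*sqrt(26).

No rational of total degree below 3 reproduces all 8 coefficients; solving the [1/2] Pade equations on them gives f(k) = (37/10 - k/32)/(k**2 - 2*k - 5/8), whose expansion matches every shown term.
Denominator factor (k**2 - 2*k - 5/8): discriminant 13/2, real irrational roots 1 + (1/4)*sqrt(26) and 1 - (1/4)*sqrt(26); poles of order 1, moduli 1 + (1/4)*sqrt(26) and -1 + (1/4)*sqrt(26).
The radius of convergence is the smallest modulus among the singular points: -1 + (1/4)*sqrt(26).


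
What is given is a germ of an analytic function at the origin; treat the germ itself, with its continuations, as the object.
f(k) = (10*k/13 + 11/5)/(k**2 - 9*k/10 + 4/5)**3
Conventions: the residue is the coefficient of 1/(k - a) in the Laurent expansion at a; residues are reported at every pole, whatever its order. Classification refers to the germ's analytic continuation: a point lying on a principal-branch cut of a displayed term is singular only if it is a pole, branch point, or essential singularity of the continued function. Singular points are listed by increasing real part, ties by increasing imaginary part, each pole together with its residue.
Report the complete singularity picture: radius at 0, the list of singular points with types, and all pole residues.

Denominator factor (k**2 - 9*k/10 + 4/5)^3: discriminant -239/100, complex-conjugate roots (9/20) + ((1/20)*sqrt(239))*i and (9/20) - ((1/20)*sqrt(239))*i; poles of order 3, moduli (2/5)*sqrt(5) and (2/5)*sqrt(5).
The radius of convergence is the smallest modulus among the singular points: (2/5)*sqrt(5).
The factor k**2 - 9*k/10 + 4/5 splits as (k - a)(k - a') with a = (9/20) - ((1/20)*sqrt(239))*i, a' = (9/20) + ((1/20)*sqrt(239))*i. At the order-3 pole a set g(k) = (k - a)^3*f(k) = [10*k/13 + 11/5] / (k - a')^3.
Order-3 pole: residue = g''(a)/2; g''((9/20) - ((1/20)*sqrt(239))*i) = ((39720000/177474947)*sqrt(239))*i, so the residue is ((19860000/177474947)*sqrt(239))*i.
The factor k**2 - 9*k/10 + 4/5 splits as (k - a)(k - a') with a = (9/20) + ((1/20)*sqrt(239))*i, a' = (9/20) - ((1/20)*sqrt(239))*i. At the order-3 pole a set g(k) = (k - a)^3*f(k) = [10*k/13 + 11/5] / (k - a')^3.
Order-3 pole: residue = g''(a)/2; g''((9/20) + ((1/20)*sqrt(239))*i) = -((39720000/177474947)*sqrt(239))*i, so the residue is -((19860000/177474947)*sqrt(239))*i.
List the singular points by increasing real part (a conjugate pair: the negative imaginary part first).

Radius of convergence at 0: (2/5)*sqrt(5).
At (9/20) - ((1/20)*sqrt(239))*i: a pole of order 3; residue ((19860000/177474947)*sqrt(239))*i.
At (9/20) + ((1/20)*sqrt(239))*i: a pole of order 3; residue -((19860000/177474947)*sqrt(239))*i.


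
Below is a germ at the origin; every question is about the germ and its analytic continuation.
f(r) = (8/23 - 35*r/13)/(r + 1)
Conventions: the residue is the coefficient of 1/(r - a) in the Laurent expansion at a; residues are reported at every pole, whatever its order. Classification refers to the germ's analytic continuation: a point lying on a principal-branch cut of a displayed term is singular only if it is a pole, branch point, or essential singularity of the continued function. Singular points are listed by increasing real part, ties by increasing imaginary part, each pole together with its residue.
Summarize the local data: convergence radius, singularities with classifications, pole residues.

Radius of convergence at 0: 1.
At -1: a pole of order 1; residue 909/299.

Denominator factor (r + 1): pole of order 1 at -1, modulus 1.
The radius of convergence is the smallest modulus among the singular points: 1.
At the order-1 pole -1 set g(r) = (r - (-1))*f(r) = 8/23 - 35*r/13.
Simple pole: residue = g(a) at a = -1, which is 909/299.


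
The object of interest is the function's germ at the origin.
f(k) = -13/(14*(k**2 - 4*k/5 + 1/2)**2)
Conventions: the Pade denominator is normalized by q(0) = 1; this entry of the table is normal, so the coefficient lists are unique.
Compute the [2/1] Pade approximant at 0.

Taylor coefficients needed (expand at 0): a_0 = -26/7, a_1 = -416/35, a_2 = -2392/175, a_3 = 9152/875.
Write the denominator as Q(k) = 1 + q1*k. Requiring Q*f - P = O(k^4) with deg P <= 2 kills the coefficients of k^3..k^3 in Q*f:
  k^3: a_3 + q1*a_2 = 0, i.e. 9152/875 + (-2392/175)*q1 = 0.
Solving this linear system: q1 = 88/115.
The numerator is Q*f truncated at degree 2: P0 = a_0 = -26/7; P1 = a_1 + q1*a_0 = -11856/805; P2 = a_2 + q1*a_1 = -91624/4025.

The Pade approximant has numerator coefficients [-26/7, -11856/805, -91624/4025]; denominator coefficients [1, 88/115].


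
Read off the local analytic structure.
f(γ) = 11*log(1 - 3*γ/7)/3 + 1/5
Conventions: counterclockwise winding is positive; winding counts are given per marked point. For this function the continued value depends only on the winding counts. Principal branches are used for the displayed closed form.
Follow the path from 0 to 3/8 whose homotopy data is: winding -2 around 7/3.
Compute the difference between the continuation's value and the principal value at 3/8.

The rational part is single-valued and drops out of the difference; each branch term changes only by its own monodromy.
(11/3)*log(1 - γ/(7/3)): each positive loop around 7/3 adds 2*pi*i to the log, so winding -2 contributes (11/3)*(-2)*2*pi*i = -(44/3)*pi*i.
Summing the contributions at γ = 3/8 gives -(44/3)*pi*i.

Continued minus principal equals -(44/3)*pi*i.


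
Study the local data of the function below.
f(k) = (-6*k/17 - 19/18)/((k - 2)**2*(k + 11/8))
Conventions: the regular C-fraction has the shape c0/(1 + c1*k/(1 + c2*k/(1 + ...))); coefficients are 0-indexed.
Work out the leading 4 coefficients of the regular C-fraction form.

The regular C-fraction coefficients are [-19/99, -2157/3553, -419695/928948, 5247192817/3621128460].

Taylor coefficients (expand at 0): a_0 = -19/99, a_1 = -719/6171, a_2 = -33499/271524, a_3 = -243547/4480146.
c0 = a_0 = -19/99. Peel one level at a time: if S = 1 + c*k/S' with S'(0) = 1, then c is the k-coefficient of S and S' = c*k/(S - 1).
S_1 = c0/f = 1 + (-2157/3553)*k + (-1259085/4590476)*k^2 + ...; c1 = -2157/3553.
S_2 = c1*k/(S_1 - 1) = 1 + (-419695/928948)*k + (16245179/24814128)*k^2 + ...; c2 = -419695/928948.
S_3 = c2*k/(S_2 - 1) = 1 + (5247192817/3621128460)*k + ...; c3 = 5247192817/3621128460.


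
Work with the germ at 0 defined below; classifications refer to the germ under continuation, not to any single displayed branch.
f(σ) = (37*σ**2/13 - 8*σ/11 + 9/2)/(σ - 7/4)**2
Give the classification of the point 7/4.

The point is a pole of order 2.

The denominator factor σ - 7/4 vanishes at 7/4 and appears to the power 2; the numerator there equals 27327/2288, nonzero, and no other factor vanishes.
Hence a pole whose order is the multiplicity, 2.


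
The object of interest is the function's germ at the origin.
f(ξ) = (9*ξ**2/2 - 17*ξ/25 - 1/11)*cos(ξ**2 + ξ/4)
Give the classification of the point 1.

There is no denominator, hence no pole anywhere.
The factor cos(ξ**2 + ξ/4) is entire.
So the germ continues analytically to 1.

The point is a regular point.


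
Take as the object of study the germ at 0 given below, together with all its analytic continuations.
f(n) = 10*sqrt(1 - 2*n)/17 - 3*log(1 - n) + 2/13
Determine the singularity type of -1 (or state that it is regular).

There is no denominator, hence no pole anywhere.
Branch term sqrt(1 - n/(1/2)): argument at -1 is 3, nonzero, so -1 is not its branch point (a point on a principal cut is still regular for the continued germ).
Branch term log(1 - n/(1)): argument at -1 is 2, nonzero, so -1 is not its branch point (a point on a principal cut is still regular for the continued germ).
So the germ continues analytically to -1.

The point is a regular point.


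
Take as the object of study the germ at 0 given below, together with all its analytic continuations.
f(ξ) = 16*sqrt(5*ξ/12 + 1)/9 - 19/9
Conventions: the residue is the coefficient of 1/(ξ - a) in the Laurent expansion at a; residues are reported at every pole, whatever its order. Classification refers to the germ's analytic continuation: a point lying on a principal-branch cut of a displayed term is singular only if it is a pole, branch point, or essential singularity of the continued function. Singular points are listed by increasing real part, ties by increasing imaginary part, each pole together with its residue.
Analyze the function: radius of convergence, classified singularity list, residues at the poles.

Branch term (16/9)*sqrt(1 - ξ/(-12/5)): its argument vanishes at ξ = -12/5, a square-root branch point, modulus 12/5.
The radius of convergence is the smallest modulus among the singular points: 12/5.

Radius of convergence at 0: 12/5.
At -12/5: an algebraic (square-root) branch point.


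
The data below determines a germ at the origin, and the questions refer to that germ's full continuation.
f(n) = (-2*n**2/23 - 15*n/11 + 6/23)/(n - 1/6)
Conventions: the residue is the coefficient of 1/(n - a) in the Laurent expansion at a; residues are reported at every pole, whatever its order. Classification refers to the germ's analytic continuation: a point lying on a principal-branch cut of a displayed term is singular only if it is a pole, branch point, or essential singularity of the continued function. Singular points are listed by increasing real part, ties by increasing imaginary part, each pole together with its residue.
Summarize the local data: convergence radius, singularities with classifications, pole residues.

Denominator factor (n - 1/6): pole of order 1 at 1/6, modulus 1/6.
The radius of convergence is the smallest modulus among the singular points: 1/6.
At the order-1 pole 1/6 set g(n) = (n - (1/6))*f(n) = -2*n**2/23 - 15*n/11 + 6/23.
Simple pole: residue = g(a) at a = 1/6, which is 71/2277.

Radius of convergence at 0: 1/6.
At 1/6: a pole of order 1; residue 71/2277.


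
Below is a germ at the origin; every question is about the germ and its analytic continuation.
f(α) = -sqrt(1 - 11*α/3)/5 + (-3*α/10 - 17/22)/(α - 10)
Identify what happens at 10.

The point is a pole of order 1.

The denominator factor α - 10 vanishes at 10 and appears to the power 1; the numerator there equals -83/22, nonzero, and no other factor vanishes.
The branch terms are analytic at this point.
Hence a pole whose order is the multiplicity, 1.


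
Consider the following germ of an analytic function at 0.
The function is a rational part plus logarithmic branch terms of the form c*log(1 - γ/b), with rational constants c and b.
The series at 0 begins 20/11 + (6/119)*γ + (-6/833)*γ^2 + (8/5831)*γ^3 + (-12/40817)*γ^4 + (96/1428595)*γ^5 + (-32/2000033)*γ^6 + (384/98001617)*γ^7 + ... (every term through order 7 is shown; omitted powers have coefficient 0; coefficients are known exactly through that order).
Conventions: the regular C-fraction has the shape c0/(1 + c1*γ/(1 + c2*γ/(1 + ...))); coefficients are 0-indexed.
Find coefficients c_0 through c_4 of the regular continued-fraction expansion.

Taylor coefficients (read off): a_0 = 20/11, a_1 = 6/119, a_2 = -6/833, a_3 = 8/5831, a_4 = -12/40817.
c0 = a_0 = 20/11. Peel one level at a time: if S = 1 + c*γ/S' with S'(0) = 1, then c is the γ-coefficient of S and S' = c*γ/(S - 1).
S_1 = c0/f = 1 + (-33/1190)*γ + (957/202300)*γ^2 + ...; c1 = -33/1190.
S_2 = c1*γ/(S_1 - 1) = 1 + (29/170)*γ + (-1/147)*γ^2 + ...; c2 = 29/170.
S_3 = c2*γ/(S_2 - 1) = 1 + (170/4263)*γ + (-74630/18173169)*γ^2 + ...; c3 = 170/4263.
S_4 = c3*γ/(S_3 - 1) = 1 + (439/4263)*γ + ...; c4 = 439/4263.

The regular C-fraction coefficients are [20/11, -33/1190, 29/170, 170/4263, 439/4263].


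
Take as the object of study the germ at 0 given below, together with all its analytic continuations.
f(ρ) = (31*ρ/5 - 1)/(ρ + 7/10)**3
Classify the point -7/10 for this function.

The denominator factor ρ + 7/10 vanishes at -7/10 and appears to the power 3; the numerator there equals -267/50, nonzero, and no other factor vanishes.
Hence a pole whose order is the multiplicity, 3.

The point is a pole of order 3.


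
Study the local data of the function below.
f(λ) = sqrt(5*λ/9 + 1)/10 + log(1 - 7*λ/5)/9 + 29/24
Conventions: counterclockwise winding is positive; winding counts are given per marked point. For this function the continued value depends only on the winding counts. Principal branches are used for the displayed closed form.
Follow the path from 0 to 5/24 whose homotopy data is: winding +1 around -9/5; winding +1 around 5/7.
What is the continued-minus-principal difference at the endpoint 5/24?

The rational part is single-valued and drops out of the difference; each branch term changes only by its own monodromy.
(1/10)*sqrt(1 - λ/(-9/5)): winding +1 is odd, the square root flips sign, contributing -2*(1/10)*sqrt(1 - (5/24)/(-9/5)) = -2*(1/10)*sqrt(241/216) = -(1/180)*sqrt(1446).
(1/9)*log(1 - λ/(5/7)): each positive loop around 5/7 adds 2*pi*i to the log, so winding +1 contributes (1/9)*(1)*2*pi*i = (2/9)*pi*i.
Summing the contributions at λ = 5/24 gives (-(1/180)*sqrt(1446)) + ((2/9)*pi)*i.

Continued minus principal equals (-(1/180)*sqrt(1446)) + ((2/9)*pi)*i.


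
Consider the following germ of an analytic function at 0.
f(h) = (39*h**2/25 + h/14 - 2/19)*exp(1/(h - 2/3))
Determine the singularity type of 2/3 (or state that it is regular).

The exponent 1/(h - (2/3)) has a pole at 2/3, so exp(1/(h - (2/3))) takes every nonzero value near it: an essential singularity (not a pole of any order).

The point is an essential singularity.


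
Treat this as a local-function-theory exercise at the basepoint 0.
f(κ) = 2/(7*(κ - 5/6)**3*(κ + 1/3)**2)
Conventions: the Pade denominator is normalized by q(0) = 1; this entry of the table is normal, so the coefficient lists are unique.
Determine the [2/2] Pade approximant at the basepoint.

Taylor coefficients needed (expand at 0): a_0 = -3888/875, a_1 = 46656/4375, a_2 = -1364688/21875, a_3 = 629856/3125, a_4 = -12282192/15625.
Write the denominator as Q(κ) = 1 + q1*κ + q2*κ^2. Requiring Q*f - P = O(κ^5) with deg P <= 2 kills the coefficients of κ^3..κ^4 in Q*f:
  κ^3: a_3 + q1*a_2 + q2*a_1 = 0, i.e. 629856/3125 + (-1364688/21875)*q1 + (46656/4375)*q2 = 0.
  κ^4: a_4 + q1*a_3 + q2*a_2 = 0, i.e. -12282192/15625 + (629856/3125)*q1 + (-1364688/21875)*q2 = 0.
Solving this linear system: q1 = 546/227, q2 = -5481/1135.
The numerator is Q*f truncated at degree 2: P0 = a_0 = -3888/875; P1 = a_1 + q1*a_0 = -23328/993125; P2 = a_2 + q1*a_1 + q2*a_0 = -75862656/4965625.

The Pade approximant has numerator coefficients [-3888/875, -23328/993125, -75862656/4965625]; denominator coefficients [1, 546/227, -5481/1135].


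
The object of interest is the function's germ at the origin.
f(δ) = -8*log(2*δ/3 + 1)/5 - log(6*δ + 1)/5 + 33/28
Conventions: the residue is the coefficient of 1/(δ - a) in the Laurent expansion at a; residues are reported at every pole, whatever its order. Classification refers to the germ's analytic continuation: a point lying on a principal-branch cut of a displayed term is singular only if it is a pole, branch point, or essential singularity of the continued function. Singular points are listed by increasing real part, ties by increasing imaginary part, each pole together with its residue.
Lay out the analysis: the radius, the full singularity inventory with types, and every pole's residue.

Branch term (-8/5)*log(1 - δ/(-3/2)): its argument vanishes at δ = -3/2, a logarithmic branch point, modulus 3/2.
Branch term (-1/5)*log(1 - δ/(-1/6)): its argument vanishes at δ = -1/6, a logarithmic branch point, modulus 1/6.
The radius of convergence is the smallest modulus among the singular points: 1/6.
List the singular points by increasing real part (a conjugate pair: the negative imaginary part first).

Radius of convergence at 0: 1/6.
At -3/2: a logarithmic branch point.
At -1/6: a logarithmic branch point.


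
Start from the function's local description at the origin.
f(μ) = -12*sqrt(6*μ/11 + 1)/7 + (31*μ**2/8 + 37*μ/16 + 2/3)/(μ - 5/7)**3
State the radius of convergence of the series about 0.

The radius of convergence is 5/7.

Denominator factor (μ - 5/7)^3: pole of order 3 at 5/7, modulus 5/7.
Branch term (-12/7)*sqrt(1 - μ/(-11/6)): its argument vanishes at μ = -11/6, a square-root branch point, modulus 11/6.
The radius of convergence is the smallest modulus among the singular points: 5/7.


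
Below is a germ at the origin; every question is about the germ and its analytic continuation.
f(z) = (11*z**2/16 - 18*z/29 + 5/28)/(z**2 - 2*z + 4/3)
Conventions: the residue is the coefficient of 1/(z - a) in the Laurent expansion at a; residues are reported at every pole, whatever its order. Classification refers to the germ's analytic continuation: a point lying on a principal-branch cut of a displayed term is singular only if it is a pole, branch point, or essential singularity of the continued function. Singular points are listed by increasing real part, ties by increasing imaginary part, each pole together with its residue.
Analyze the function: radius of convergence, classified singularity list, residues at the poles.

Denominator factor (z**2 - 2*z + 4/3): discriminant -4/3, complex-conjugate roots (1) + ((1/3)*sqrt(3))*i and (1) - ((1/3)*sqrt(3))*i; poles of order 1, moduli (2/3)*sqrt(3) and (2/3)*sqrt(3).
The radius of convergence is the smallest modulus among the singular points: (2/3)*sqrt(3).
The factor z**2 - 2*z + 4/3 splits as (z - a)(z - a') with a = (1) - ((1/3)*sqrt(3))*i, a' = (1) + ((1/3)*sqrt(3))*i. At the order-1 pole a set g(z) = (z - a)*f(z) = [11*z**2/16 - 18*z/29 + 5/28] / (z - a').
Simple pole: residue = g(a) at a = (1) - ((1/3)*sqrt(3))*i, which is (175/464) + ((79/9744)*sqrt(3))*i.
The factor z**2 - 2*z + 4/3 splits as (z - a)(z - a') with a = (1) + ((1/3)*sqrt(3))*i, a' = (1) - ((1/3)*sqrt(3))*i. At the order-1 pole a set g(z) = (z - a)*f(z) = [11*z**2/16 - 18*z/29 + 5/28] / (z - a').
Simple pole: residue = g(a) at a = (1) + ((1/3)*sqrt(3))*i, which is (175/464) - ((79/9744)*sqrt(3))*i.
List the singular points by increasing real part (a conjugate pair: the negative imaginary part first).

Radius of convergence at 0: (2/3)*sqrt(3).
At (1) - ((1/3)*sqrt(3))*i: a pole of order 1; residue (175/464) + ((79/9744)*sqrt(3))*i.
At (1) + ((1/3)*sqrt(3))*i: a pole of order 1; residue (175/464) - ((79/9744)*sqrt(3))*i.


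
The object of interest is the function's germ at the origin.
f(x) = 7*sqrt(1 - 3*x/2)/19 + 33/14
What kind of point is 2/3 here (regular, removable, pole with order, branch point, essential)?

The point is an algebraic (square-root) branch point.

The term (7/19)*sqrt(1 - x/(2/3)) has argument 1 - 2/3/(2/3) = 0 at 2/3: a square-root (algebraic, two-sheeted) branch point; the remaining terms are analytic or single-valued there.


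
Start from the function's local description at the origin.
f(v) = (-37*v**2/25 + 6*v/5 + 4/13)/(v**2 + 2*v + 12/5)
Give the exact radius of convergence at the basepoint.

Denominator factor (v**2 + 2*v + 12/5): discriminant -28/5, complex-conjugate roots (-1) + ((1/5)*sqrt(35))*i and (-1) - ((1/5)*sqrt(35))*i; poles of order 1, moduli (2/5)*sqrt(15) and (2/5)*sqrt(15).
The radius of convergence is the smallest modulus among the singular points: (2/5)*sqrt(15).

The radius of convergence is (2/5)*sqrt(15).


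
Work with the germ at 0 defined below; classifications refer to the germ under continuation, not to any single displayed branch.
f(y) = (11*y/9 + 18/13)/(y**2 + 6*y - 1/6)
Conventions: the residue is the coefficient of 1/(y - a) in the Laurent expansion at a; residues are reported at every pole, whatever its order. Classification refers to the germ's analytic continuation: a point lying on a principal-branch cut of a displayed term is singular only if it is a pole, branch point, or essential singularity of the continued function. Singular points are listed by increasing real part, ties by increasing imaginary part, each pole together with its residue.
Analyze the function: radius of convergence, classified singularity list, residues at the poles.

Radius of convergence at 0: -3 + (1/6)*sqrt(330).
At -3 - (1/6)*sqrt(330): a pole of order 1; residue 11/18 + (89/4290)*sqrt(330).
At -3 + (1/6)*sqrt(330): a pole of order 1; residue 11/18 - (89/4290)*sqrt(330).

Denominator factor (y**2 + 6*y - 1/6): discriminant 110/3, real irrational roots -3 + (1/6)*sqrt(330) and -3 - (1/6)*sqrt(330); poles of order 1, moduli -3 + (1/6)*sqrt(330) and 3 + (1/6)*sqrt(330).
The radius of convergence is the smallest modulus among the singular points: -3 + (1/6)*sqrt(330).
The factor y**2 + 6*y - 1/6 splits as (y - a)(y - a') with a = -3 - (1/6)*sqrt(330), a' = -3 + (1/6)*sqrt(330). At the order-1 pole a set g(y) = (y - a)*f(y) = [11*y/9 + 18/13] / (y - a').
Simple pole: residue = g(a) at a = -3 - (1/6)*sqrt(330), which is 11/18 + (89/4290)*sqrt(330).
The factor y**2 + 6*y - 1/6 splits as (y - a)(y - a') with a = -3 + (1/6)*sqrt(330), a' = -3 - (1/6)*sqrt(330). At the order-1 pole a set g(y) = (y - a)*f(y) = [11*y/9 + 18/13] / (y - a').
Simple pole: residue = g(a) at a = -3 + (1/6)*sqrt(330), which is 11/18 - (89/4290)*sqrt(330).
List the singular points by increasing real part (a conjugate pair: the negative imaginary part first).


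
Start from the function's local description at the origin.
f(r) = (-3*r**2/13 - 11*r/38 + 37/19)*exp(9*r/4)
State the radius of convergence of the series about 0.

The factor exp(9*r/4) is entire and contributes no finite singular point.
The polynomial part has no poles.
No finite singular points: the Taylor series at 0 converges everywhere.

The radius of convergence is infinite.


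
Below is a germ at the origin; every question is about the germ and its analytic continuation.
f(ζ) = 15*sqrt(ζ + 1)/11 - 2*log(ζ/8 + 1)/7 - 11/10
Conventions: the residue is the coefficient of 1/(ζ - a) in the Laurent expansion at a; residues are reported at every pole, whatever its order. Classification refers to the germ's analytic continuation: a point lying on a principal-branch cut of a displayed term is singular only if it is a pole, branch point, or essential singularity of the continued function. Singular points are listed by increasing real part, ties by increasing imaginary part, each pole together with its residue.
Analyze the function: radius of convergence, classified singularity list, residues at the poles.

Branch term (-2/7)*log(1 - ζ/(-8)): its argument vanishes at ζ = -8, a logarithmic branch point, modulus 8.
Branch term (15/11)*sqrt(1 - ζ/(-1)): its argument vanishes at ζ = -1, a square-root branch point, modulus 1.
The radius of convergence is the smallest modulus among the singular points: 1.
List the singular points by increasing real part (a conjugate pair: the negative imaginary part first).

Radius of convergence at 0: 1.
At -8: a logarithmic branch point.
At -1: an algebraic (square-root) branch point.


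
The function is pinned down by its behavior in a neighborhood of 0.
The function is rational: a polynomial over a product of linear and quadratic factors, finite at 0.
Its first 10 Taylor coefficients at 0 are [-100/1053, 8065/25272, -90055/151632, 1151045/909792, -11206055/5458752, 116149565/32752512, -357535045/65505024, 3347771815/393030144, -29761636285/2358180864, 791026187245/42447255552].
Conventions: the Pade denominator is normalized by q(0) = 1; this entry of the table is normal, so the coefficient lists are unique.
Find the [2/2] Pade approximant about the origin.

Taylor coefficients needed (read off): a_0 = -100/1053, a_1 = 8065/25272, a_2 = -90055/151632, a_3 = 1151045/909792, a_4 = -11206055/5458752.
Write the denominator as Q(h) = 1 + q1*h + q2*h^2. Requiring Q*f - P = O(h^5) with deg P <= 2 kills the coefficients of h^3..h^4 in Q*f:
  h^3: a_3 + q1*a_2 + q2*a_1 = 0, i.e. 1151045/909792 + (-90055/151632)*q1 + (8065/25272)*q2 = 0.
  h^4: a_4 + q1*a_3 + q2*a_2 = 0, i.e. -11206055/5458752 + (1151045/909792)*q1 + (-90055/151632)*q2 = 0.
Solving this linear system: q1 = -6324059/3352214, q2 = -225530935/30169926.
The numerator is Q*f truncated at degree 2: P0 = a_0 = -100/1053; P1 = a_1 + q1*a_0 = 21106673755/42358576104; P2 = a_2 + q1*a_1 + q2*a_0 = -61763837695/127075728312.

The Pade approximant has numerator coefficients [-100/1053, 21106673755/42358576104, -61763837695/127075728312]; denominator coefficients [1, -6324059/3352214, -225530935/30169926].
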